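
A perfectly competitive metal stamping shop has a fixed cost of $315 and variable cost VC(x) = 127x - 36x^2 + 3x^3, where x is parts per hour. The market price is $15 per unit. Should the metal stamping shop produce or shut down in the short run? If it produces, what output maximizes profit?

Shut down

Strip out fixed cost: VC = 127x - 36x^2 + 3x^3. Then AVC = 127 - 36x + 3x^2 and MC = 127 - 72x + 9x^2.
AVC hits its minimum where MC = AVC, at x = 6, giving min AVC = 127 - 36·6 + 3·6^2 = $19.
Since P = $15 < min AVC = $19, price fails to cover variable cost at any output.
Shutting down limits the loss to fixed cost, $315.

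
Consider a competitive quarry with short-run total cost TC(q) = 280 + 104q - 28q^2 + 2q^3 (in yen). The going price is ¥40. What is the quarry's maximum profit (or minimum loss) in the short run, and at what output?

AVC = 104 - 28q + 2q^2 has its minimum ¥6 at q = 7; price ¥40 clears that bar, so the firm operates.
With MC = 104 - 56q + 6q^2, P = MC on the upward-sloping part at q* = 8.
TR = 40·8 = 320. TC = 280 + 64 = 344. Profit = 320 − 344 = -¥24.
That loss of ¥24 beats the ¥280 the firm would lose by shutting down; producing recovers ¥256 of fixed cost.

Profit = -¥24 at q = 8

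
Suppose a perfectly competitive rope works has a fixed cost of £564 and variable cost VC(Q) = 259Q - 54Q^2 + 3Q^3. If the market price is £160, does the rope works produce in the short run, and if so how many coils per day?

Produce at Q = 11

Strip out fixed cost: VC = 259Q - 54Q^2 + 3Q^3. Then AVC = 259 - 54Q + 3Q^2 and MC = 259 - 108Q + 9Q^2.
The AVC parabola has its vertex at Q = 54/6 = 9, where AVC = 259 - 54·9 + 3·9^2 = £16.
Since P = £160 ≥ min AVC = £16, price covers variable cost and the firm should produce.
P = MC gives 99 - 108Q + 9Q^2 = 0, with roots 1 and 11. Take the larger (rising MC): Q* = 11.
Check: AVC at Q = 11 is £28 ≤ P, so revenue covers variable cost.
Profit = P·Q − TC = 160·11 − 872 = £888.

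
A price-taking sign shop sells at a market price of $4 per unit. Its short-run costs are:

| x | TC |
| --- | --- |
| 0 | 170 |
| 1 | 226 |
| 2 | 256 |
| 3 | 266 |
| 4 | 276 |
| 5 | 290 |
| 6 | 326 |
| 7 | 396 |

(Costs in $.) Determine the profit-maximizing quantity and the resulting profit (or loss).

x = 0 (shut down); profit = -$170

Tabulate TR − TC: x=0: -170; x=1: -222; x=2: -248; x=3: -254; x=4: -260; x=5: -270; x=6: -302; x=7: -368.
Profit is highest at x = 0. Equivalently, the lowest AVC in the table is 120/5 ≈ $24 at x = 5, and P = $4 falls below it — price never covers variable cost, so the firm shuts down and loses only its fixed cost.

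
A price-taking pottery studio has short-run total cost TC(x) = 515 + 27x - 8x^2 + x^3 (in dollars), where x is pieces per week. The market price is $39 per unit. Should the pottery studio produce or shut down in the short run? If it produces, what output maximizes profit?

Variable cost is VC = 27x - 8x^2 + x^3, so AVC = VC/x = 27 - 8x + x^2 and MC = dTC/dx = 27 - 16x + 3x^2.
AVC hits its minimum where MC = AVC, at x = 4, giving min AVC = 27 - 8·4 + 4^2 = $11.
Since P = $39 ≥ min AVC = $11, price covers variable cost and the firm should produce.
P = MC gives -12 - 16x + 3x^2 = 0, with roots -2/3 and 6. Take the larger (rising MC): x* = 6.
Check: AVC at x = 6 is $15 ≤ P, so revenue covers variable cost.
Profit = P·x − TC = 39·6 − 605 = -$371, a loss, but smaller than the $515 fixed cost the firm would lose by shutting down.

Produce at x = 6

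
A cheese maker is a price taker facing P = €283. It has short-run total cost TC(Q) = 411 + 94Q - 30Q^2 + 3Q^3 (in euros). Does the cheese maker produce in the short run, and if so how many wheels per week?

Produce at Q = 9

From TC, MC = TC'(Q) = 94 - 60Q + 9Q^2 and AVC = VC/Q = 94 - 30Q + 3Q^2.
AVC is minimized where dAVC/dQ = -30 + 6Q = 0, at Q = 5; min AVC = 94 - 30·5 + 3·5^2 = €19.
P = €283 exceeds min AVC = €19, so the firm stays open.
P = MC gives -189 - 60Q + 9Q^2 = 0, with roots -7/3 and 9. Take the larger (rising MC): Q* = 9.
Check: AVC at Q = 9 is €67 ≤ P, so revenue covers variable cost.
Profit = P·Q − TC = 283·9 − 1014 = €1533.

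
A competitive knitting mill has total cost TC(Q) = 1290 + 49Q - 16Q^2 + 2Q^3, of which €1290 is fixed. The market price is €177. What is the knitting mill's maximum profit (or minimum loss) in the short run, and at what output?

AVC = 49 - 16Q + 2Q^2; min AVC = €17 at Q = 4. Since P = €177 ≥ min AVC, the firm produces.
With MC = 49 - 32Q + 6Q^2, P = MC on the upward-sloping part at Q* = 8.
TR = 177·8 = 1416. TC = 1290 + 392 = 1682. Profit = 1416 − 1682 = -€266.
By producing, the firm covers all variable cost plus €1024 of fixed cost; shutting down would lose the full €1290.

Profit = -€266 at Q = 8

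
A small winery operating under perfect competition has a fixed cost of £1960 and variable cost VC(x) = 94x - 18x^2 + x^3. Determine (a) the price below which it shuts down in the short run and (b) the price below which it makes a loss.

Shutdown price = min AVC. AVC = 94 - 18x + x^2, with vertex at x = 9 and minimum £13.
ATC = 1960/x + 94 - 18x + x^2. Setting dATC/dx = −1960/x^2 − 18 + 2x = 0 gives x = 14 (since 2·14^3 − 18·14^2 = 1960).
min ATC = 1960/14 + 94 − 18·14 + 14^2 = £178. That is the break-even price.
Between these two prices the firm operates at a loss; above £178 it earns a profit.

Shutdown price = £13; break-even price = £178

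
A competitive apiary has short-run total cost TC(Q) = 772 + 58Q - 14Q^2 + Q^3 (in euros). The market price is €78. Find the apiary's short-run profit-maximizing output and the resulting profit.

AVC = 58 - 14Q + Q^2 has its minimum €9 at Q = 7; price €78 clears that bar, so the firm operates.
With MC = 58 - 28Q + 3Q^2, P = MC on the upward-sloping part at Q* = 10.
TR = 78·10 = 780. TC = 772 + 180 = 952. Profit = 780 − 952 = -€172.
By producing, the firm covers all variable cost plus €600 of fixed cost; shutting down would lose the full €772.

Profit = -€172 at Q = 10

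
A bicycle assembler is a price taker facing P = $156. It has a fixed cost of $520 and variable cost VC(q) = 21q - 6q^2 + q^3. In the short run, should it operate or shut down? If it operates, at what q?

From TC, MC = TC'(q) = 21 - 12q + 3q^2 and AVC = VC/q = 21 - 6q + q^2.
AVC hits its minimum where MC = AVC, at q = 3, giving min AVC = 21 - 6·3 + 3^2 = $12.
Because $156 ≥ $12, revenue can cover variable cost; the firm operates.
Set P = MC: 156 = 21 - 12q + 3q^2 → -135 - 12q + 3q^2 = 0. The roots are q = -5 and q = 9; the profit-maximizing output is on the rising part of MC, so q* = 9.
Check: AVC at q = 9 is $48 ≤ P, so revenue covers variable cost.
Profit = P·q − TC = 156·9 − 952 = $452.

Produce at q = 9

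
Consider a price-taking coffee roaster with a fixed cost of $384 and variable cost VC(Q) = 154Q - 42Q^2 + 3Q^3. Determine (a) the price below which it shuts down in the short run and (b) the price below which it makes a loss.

Shutdown price = $7; break-even price = $58

Shutdown price = min AVC. AVC = 154 - 42Q + 3Q^2, with vertex at Q = 7 and minimum $7.
ATC = 384/Q + 154 - 42Q + 3Q^2. Setting dATC/dQ = −384/Q^2 − 42 + 6Q = 0 gives Q = 8 (since 6·8^3 − 42·8^2 = 384).
min ATC = 384/8 + 154 − 42·8 + 3·8^2 = $58. That is the break-even price.
For $7 ≤ P < $58 the firm produces at a loss; below $7 it shuts down.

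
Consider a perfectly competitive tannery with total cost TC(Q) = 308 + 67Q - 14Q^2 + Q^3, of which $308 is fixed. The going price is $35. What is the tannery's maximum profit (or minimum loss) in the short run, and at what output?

AVC = 67 - 14Q + Q^2 has its minimum $18 at Q = 7; price $35 clears that bar, so the firm operates.
With MC = 67 - 28Q + 3Q^2, P = MC on the upward-sloping part at Q* = 8.
TR = 35·8 = 280. TC = 308 + 152 = 460. Profit = 280 − 460 = -$180.
By producing, the firm covers all variable cost plus $128 of fixed cost; shutting down would lose the full $308.

Profit = -$180 at Q = 8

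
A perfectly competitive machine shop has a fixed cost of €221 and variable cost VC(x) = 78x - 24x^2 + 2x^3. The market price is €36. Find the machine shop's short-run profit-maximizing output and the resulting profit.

Profit = -€25 at x = 7

AVC = 78 - 24x + 2x^2; min AVC = €6 at x = 6. Since P = €36 ≥ min AVC, the firm produces.
MC = 78 - 48x + 6x^2. Setting P = MC and taking the root on the rising branch gives x* = 7.
TR = 36·7 = 252. TC = 221 + 56 = 277. Profit = 252 − 277 = -€25.
By producing, the firm covers all variable cost plus €196 of fixed cost; shutting down would lose the full €221.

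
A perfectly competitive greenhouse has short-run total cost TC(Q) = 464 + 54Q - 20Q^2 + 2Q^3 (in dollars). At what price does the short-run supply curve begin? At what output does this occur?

$4 per unit, at Q = 5

Short-run supply begins at min AVC. From VC = 54Q - 20Q^2 + 2Q^3, AVC = 54 - 20Q + 2Q^2.
At the minimum of AVC, MC = AVC. MC = 54 - 40Q + 6Q^2; setting MC = AVC gives 4Q^2 - 20Q = 0, so Q = 5. min AVC = 4.
The firm shuts down for any P below $4.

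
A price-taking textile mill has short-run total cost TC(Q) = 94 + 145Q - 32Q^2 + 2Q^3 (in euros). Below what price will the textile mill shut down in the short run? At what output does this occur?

The shutdown price is the minimum of AVC. VC = 145Q - 32Q^2 + 2Q^3, so AVC = 145 - 32Q + 2Q^2.
dAVC/dQ = -32 + 4Q = 0 gives Q = 8. min AVC = 145 - 32·8 + 2·8^2 = 17.
For P < €17 the firm produces nothing.

€17 per unit, at Q = 8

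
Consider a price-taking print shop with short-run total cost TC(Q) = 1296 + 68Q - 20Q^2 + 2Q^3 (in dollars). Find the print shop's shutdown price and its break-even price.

Shutdown price = $18; break-even price = $194

AVC = 68 - 20Q + 2Q^2; minimized at Q = 5, giving min AVC = $18. That is the shutdown price.
ATC = 1296/Q + 68 - 20Q + 2Q^2. Setting dATC/dQ = −1296/Q^2 − 20 + 4Q = 0 gives Q = 9 (since 4·9^3 − 20·9^2 = 1296).
min ATC = 1296/9 + 68 − 20·9 + 2·9^2 = $194. That is the break-even price.
For $18 ≤ P < $194 the firm produces at a loss; below $18 it shuts down.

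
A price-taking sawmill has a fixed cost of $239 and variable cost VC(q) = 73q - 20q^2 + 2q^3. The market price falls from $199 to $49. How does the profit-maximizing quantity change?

Output falls from 9 to 6

MC = 73 - 40q + 6q^2; the shutdown threshold is min AVC = $23 (at q = 5).
With P = $199 above the shutdown price, P = MC gives q = 9.
At P = $49 ≥ min AVC, set P = MC: q = 6. The firm stays open but cuts output.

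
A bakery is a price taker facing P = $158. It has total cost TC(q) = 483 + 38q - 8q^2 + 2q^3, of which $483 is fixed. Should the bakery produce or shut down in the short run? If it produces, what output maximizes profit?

Produce at q = 6

Variable cost is VC = 38q - 8q^2 + 2q^3, so AVC = VC/q = 38 - 8q + 2q^2 and MC = dTC/dq = 38 - 16q + 6q^2.
AVC hits its minimum where MC = AVC, at q = 2, giving min AVC = 38 - 8·2 + 2·2^2 = $30.
Because $158 ≥ $30, revenue can cover variable cost; the firm operates.
Set P = MC: 158 = 38 - 16q + 6q^2 → -120 - 16q + 6q^2 = 0. The roots are q = -10/3 and q = 6; the profit-maximizing output is on the rising part of MC, so q* = 6.
Check: AVC at q = 6 is $62 ≤ P, so revenue covers variable cost.
Profit = P·q − TC = 158·6 − 855 = $93.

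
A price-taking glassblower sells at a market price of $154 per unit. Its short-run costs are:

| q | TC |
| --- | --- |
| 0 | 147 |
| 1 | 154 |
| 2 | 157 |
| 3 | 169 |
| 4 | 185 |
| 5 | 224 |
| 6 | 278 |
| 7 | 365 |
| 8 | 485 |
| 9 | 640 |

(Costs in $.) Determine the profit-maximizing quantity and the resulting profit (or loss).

q = 8; profit = $747

Compute π = P·q − TC at each output: q=0: -147; q=1: 0; q=2: 151; q=3: 293; q=4: 431; q=5: 546; q=6: 646; q=7: 713; q=8: 747; q=9: 746.
Profit is maximized at q = 8. AVC there is 338/8 = $42.25 ≤ P, so producing beats shutting down (which would give -$147).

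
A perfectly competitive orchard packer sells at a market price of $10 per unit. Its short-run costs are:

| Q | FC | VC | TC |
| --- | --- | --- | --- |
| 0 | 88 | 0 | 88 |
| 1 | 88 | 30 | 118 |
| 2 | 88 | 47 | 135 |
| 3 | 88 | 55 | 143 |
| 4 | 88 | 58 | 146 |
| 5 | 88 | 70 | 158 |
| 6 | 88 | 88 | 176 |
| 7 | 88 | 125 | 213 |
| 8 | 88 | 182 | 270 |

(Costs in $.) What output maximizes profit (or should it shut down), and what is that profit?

Q = 0 (shut down); profit = -$88

Profit at each row (π = 10Q − TC): Q=0: -88; Q=1: -108; Q=2: -115; Q=3: -113; Q=4: -106; Q=5: -108; Q=6: -116; Q=7: -143; Q=8: -190.
Profit is highest at Q = 0. Equivalently, the lowest AVC in the table is 70/5 ≈ $14 at Q = 5, and P = $10 falls below it — price never covers variable cost, so the firm shuts down and loses only its fixed cost.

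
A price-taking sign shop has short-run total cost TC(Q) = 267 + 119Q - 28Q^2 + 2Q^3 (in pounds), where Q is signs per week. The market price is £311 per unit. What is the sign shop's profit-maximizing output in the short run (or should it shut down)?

Variable cost is VC = 119Q - 28Q^2 + 2Q^3, so AVC = VC/Q = 119 - 28Q + 2Q^2 and MC = dTC/dQ = 119 - 56Q + 6Q^2.
AVC hits its minimum where MC = AVC, at Q = 7, giving min AVC = 119 - 28·7 + 2·7^2 = £21.
Since P = £311 ≥ min AVC = £21, price covers variable cost and the firm should produce.
P = MC gives -192 - 56Q + 6Q^2 = 0, with roots -8/3 and 12. Take the larger (rising MC): Q* = 12.
Check: AVC at Q = 12 is £71 ≤ P, so revenue covers variable cost.
Profit = P·Q − TC = 311·12 − 1119 = £2613.

Produce at Q = 12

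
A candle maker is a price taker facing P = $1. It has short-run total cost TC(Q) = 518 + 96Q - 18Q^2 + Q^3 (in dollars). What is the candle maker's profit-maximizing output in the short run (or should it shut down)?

Shut down

Strip out fixed cost: VC = 96Q - 18Q^2 + Q^3. Then AVC = 96 - 18Q + Q^2 and MC = 96 - 36Q + 3Q^2.
AVC is minimized where dAVC/dQ = -18 + 2Q = 0, at Q = 9; min AVC = 96 - 18·9 + 9^2 = $15.
With P < min AVC ($1 < $15), every unit sold adds to the loss.
The firm minimizes its loss by shutting down and losing only its fixed cost of $518.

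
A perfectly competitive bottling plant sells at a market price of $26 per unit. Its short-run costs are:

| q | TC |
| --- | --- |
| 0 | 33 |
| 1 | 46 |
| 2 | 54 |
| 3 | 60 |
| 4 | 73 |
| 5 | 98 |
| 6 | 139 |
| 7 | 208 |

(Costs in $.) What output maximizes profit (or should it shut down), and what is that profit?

Profit at each row (π = 26q − TC): q=0: -33; q=1: -20; q=2: -2; q=3: 18; q=4: 31; q=5: 32; q=6: 17; q=7: -26.
Profit is maximized at q = 5. AVC there is 65/5 = $13 ≤ P, so producing beats shutting down (which would give -$33).

q = 5; profit = $32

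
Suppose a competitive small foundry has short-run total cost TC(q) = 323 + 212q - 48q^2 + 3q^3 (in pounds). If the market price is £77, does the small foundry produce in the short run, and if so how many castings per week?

Produce at q = 9

From TC, MC = TC'(q) = 212 - 96q + 9q^2 and AVC = VC/q = 212 - 48q + 3q^2.
AVC hits its minimum where MC = AVC, at q = 8, giving min AVC = 212 - 48·8 + 3·8^2 = £20.
P = £77 exceeds min AVC = £20, so the firm stays open.
Solving P = MC: 135 - 96q + 9q^2 = 0 ⇒ q = 5/3 or 9. On the upward-sloping branch, q* = 9.
Check: AVC at q = 9 is £23 ≤ P, so revenue covers variable cost.
Profit = P·q − TC = 77·9 − 530 = £163.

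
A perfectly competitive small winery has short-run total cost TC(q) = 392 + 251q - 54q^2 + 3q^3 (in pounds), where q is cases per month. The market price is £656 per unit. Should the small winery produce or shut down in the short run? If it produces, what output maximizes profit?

From TC, MC = TC'(q) = 251 - 108q + 9q^2 and AVC = VC/q = 251 - 54q + 3q^2.
The AVC parabola has its vertex at q = 54/6 = 9, where AVC = 251 - 54·9 + 3·9^2 = £8.
Since P = £656 ≥ min AVC = £8, price covers variable cost and the firm should produce.
Set P = MC: 656 = 251 - 108q + 9q^2 → -405 - 108q + 9q^2 = 0. The roots are q = -3 and q = 15; the profit-maximizing output is on the rising part of MC, so q* = 15.
Check: AVC at q = 15 is £116 ≤ P, so revenue covers variable cost.
Profit = P·q − TC = 656·15 − 2132 = £7708.

Produce at q = 15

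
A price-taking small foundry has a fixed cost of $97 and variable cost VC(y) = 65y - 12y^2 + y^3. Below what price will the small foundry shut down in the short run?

$29 per unit

Short-run supply begins at min AVC. From VC = 65y - 12y^2 + y^3, AVC = 65 - 12y + y^2.
dAVC/dy = -12 + 2y = 0 gives y = 6. min AVC = 65 - 12·6 + 6^2 = 29.
For P < $29 the firm produces nothing.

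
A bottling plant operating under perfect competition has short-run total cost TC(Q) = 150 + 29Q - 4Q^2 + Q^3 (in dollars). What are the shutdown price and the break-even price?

AVC = 29 - 4Q + Q^2; minimized at Q = 2, giving min AVC = $25. That is the shutdown price.
ATC = 150/Q + 29 - 4Q + Q^2. Setting dATC/dQ = −150/Q^2 − 4 + 2Q = 0 gives Q = 5 (since 2·5^3 − 4·5^2 = 150).
min ATC = 150/5 + 29 − 4·5 + 5^2 = $64. That is the break-even price.
For $25 ≤ P < $64 the firm produces at a loss; below $25 it shuts down.

Shutdown price = $25; break-even price = $64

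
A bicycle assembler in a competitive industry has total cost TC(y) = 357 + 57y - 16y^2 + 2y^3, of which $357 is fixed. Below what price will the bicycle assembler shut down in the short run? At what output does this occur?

The firm shuts down when price falls below the minimum of average variable cost. AVC = VC/y = 57 - 16y + 2y^2.
At the minimum of AVC, MC = AVC. MC = 57 - 32y + 6y^2; setting MC = AVC gives 4y^2 - 16y = 0, so y = 4. min AVC = 25.
For P < $25 the firm produces nothing.

$25 per unit, at y = 4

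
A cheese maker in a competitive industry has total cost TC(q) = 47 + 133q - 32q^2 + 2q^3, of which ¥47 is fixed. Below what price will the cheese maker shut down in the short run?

¥5 per unit

The firm shuts down when price falls below the minimum of average variable cost. AVC = VC/q = 133 - 32q + 2q^2.
dAVC/dq = -32 + 4q = 0 gives q = 8. min AVC = 133 - 32·8 + 2·8^2 = 5.
So the shutdown price is ¥5.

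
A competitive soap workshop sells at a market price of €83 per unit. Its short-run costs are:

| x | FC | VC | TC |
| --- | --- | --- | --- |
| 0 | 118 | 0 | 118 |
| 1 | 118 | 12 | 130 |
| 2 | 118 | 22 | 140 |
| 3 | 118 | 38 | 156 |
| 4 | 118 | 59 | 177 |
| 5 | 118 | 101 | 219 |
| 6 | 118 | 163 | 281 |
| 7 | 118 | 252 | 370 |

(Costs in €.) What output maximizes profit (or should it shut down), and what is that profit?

Profit at each row (π = 83x − TC): x=0: -118; x=1: -47; x=2: 26; x=3: 93; x=4: 155; x=5: 196; x=6: 217; x=7: 211.
Profit is maximized at x = 6. AVC there is 163/6 = €27.17 ≤ P, so producing beats shutting down (which would give -€118).

x = 6; profit = €217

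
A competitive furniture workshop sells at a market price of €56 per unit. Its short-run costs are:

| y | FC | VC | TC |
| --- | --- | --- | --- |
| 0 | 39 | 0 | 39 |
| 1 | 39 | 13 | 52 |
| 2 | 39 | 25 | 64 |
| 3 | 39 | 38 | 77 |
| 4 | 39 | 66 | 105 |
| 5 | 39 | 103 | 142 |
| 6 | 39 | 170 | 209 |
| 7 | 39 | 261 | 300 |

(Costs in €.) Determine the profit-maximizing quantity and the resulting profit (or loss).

y = 5; profit = €138

Profit at each row (π = 56y − TC): y=0: -39; y=1: 4; y=2: 48; y=3: 91; y=4: 119; y=5: 138; y=6: 127; y=7: 92.
Profit is maximized at y = 5. AVC there is 103/5 = €20.60 ≤ P, so producing beats shutting down (which would give -€39).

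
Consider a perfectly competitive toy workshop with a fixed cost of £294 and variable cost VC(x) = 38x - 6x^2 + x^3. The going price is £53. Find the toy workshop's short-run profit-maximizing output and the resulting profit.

Profit = -£194 at x = 5

AVC = 38 - 6x + x^2 has its minimum £29 at x = 3; price £53 clears that bar, so the firm operates.
With MC = 38 - 12x + 3x^2, P = MC on the upward-sloping part at x* = 5.
TR = 53·5 = 265. TC = 294 + 165 = 459. Profit = 265 − 459 = -£194.
That loss of £194 beats the £294 the firm would lose by shutting down; producing recovers £100 of fixed cost.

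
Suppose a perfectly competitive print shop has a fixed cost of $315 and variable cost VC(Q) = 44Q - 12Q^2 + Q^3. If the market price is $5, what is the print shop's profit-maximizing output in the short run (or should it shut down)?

Shut down

Strip out fixed cost: VC = 44Q - 12Q^2 + Q^3. Then AVC = 44 - 12Q + Q^2 and MC = 44 - 24Q + 3Q^2.
The AVC parabola has its vertex at Q = 12/2 = 6, where AVC = 44 - 12·6 + 6^2 = $8.
With P < min AVC ($5 < $8), every unit sold adds to the loss.
Shutting down limits the loss to fixed cost, $315.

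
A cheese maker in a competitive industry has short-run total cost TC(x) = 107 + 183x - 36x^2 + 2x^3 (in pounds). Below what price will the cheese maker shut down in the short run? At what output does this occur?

£21 per unit, at x = 9

The firm shuts down when price falls below the minimum of average variable cost. AVC = VC/x = 183 - 36x + 2x^2.
dAVC/dx = -36 + 4x = 0 gives x = 9. min AVC = 183 - 36·9 + 2·9^2 = 21.
The firm shuts down for any P below £21.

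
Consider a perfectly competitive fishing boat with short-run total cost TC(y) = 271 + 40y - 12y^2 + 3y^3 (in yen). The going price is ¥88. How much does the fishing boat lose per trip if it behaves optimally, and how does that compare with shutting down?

Profit = -¥79 at y = 4

AVC = 40 - 12y + 3y^2; min AVC = ¥28 at y = 2. Since P = ¥88 ≥ min AVC, the firm produces.
With MC = 40 - 24y + 9y^2, P = MC on the upward-sloping part at y* = 4.
TR = 88·4 = 352. TC = 271 + 160 = 431. Profit = 352 − 431 = -¥79.
By producing, the firm covers all variable cost plus ¥192 of fixed cost; shutting down would lose the full ¥271.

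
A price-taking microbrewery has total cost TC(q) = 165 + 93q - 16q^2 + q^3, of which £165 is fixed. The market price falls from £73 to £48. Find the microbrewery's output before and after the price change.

Output falls from 10 to 9

AVC = 93 - 16q + q^2, minimized at q = 8 where min AVC = £29. MC = 93 - 32q + 3q^2.
With P = £73 above the shutdown price, P = MC gives q = 10.
At P = £48 ≥ min AVC, set P = MC: q = 9. The firm stays open but cuts output.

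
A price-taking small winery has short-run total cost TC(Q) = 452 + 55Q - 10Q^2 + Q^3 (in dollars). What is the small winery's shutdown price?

Short-run supply begins at min AVC. From VC = 55Q - 10Q^2 + Q^3, AVC = 55 - 10Q + Q^2.
dAVC/dQ = -10 + 2Q = 0 gives Q = 5. min AVC = 55 - 10·5 + 5^2 = 30.
So the shutdown price is $30.

$30 per unit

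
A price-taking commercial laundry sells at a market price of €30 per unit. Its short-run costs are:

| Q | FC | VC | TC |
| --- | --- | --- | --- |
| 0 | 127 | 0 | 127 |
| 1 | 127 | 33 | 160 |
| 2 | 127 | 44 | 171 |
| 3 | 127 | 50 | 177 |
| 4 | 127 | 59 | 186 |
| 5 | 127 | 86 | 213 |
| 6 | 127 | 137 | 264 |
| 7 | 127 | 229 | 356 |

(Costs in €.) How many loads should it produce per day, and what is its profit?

Profit at each row (π = 30Q − TC): Q=0: -127; Q=1: -130; Q=2: -111; Q=3: -87; Q=4: -66; Q=5: -63; Q=6: -84; Q=7: -146.
Profit is maximized at Q = 5. AVC there is 86/5 = €17.20 ≤ P, so producing beats shutting down (which would give -€127).

Q = 5; profit = -€63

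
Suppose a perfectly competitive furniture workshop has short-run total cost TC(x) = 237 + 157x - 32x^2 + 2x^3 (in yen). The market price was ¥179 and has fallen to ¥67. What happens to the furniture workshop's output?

Output falls from 11 to 9

AVC = 157 - 32x + 2x^2, minimized at x = 8 where min AVC = ¥29. MC = 157 - 64x + 6x^2.
At P = ¥179 ≥ min AVC, set P = MC on the rising branch: x = 11.
At P = ¥67 ≥ min AVC, set P = MC: x = 9. The firm stays open but cuts output.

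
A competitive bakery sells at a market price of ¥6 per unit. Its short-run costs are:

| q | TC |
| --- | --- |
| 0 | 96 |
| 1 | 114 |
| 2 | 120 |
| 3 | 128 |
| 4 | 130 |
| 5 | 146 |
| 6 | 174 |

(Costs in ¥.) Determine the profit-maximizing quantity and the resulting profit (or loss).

Compute π = P·q − TC at each output: q=0: -96; q=1: -108; q=2: -108; q=3: -110; q=4: -106; q=5: -116; q=6: -138.
Profit is highest at q = 0. Equivalently, the lowest AVC in the table is 34/4 ≈ ¥8.50 at q = 4, and P = ¥6 falls below it — price never covers variable cost, so the firm shuts down and loses only its fixed cost.

q = 0 (shut down); profit = -¥96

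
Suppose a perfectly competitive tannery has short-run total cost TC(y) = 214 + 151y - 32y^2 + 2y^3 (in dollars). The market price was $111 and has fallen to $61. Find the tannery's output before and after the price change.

Output falls from 10 to 9

MC = 151 - 64y + 6y^2; the shutdown threshold is min AVC = $23 (at y = 8).
With P = $111 above the shutdown price, P = MC gives y = 10.
At P = $61 ≥ min AVC, set P = MC: y = 9. The firm stays open but cuts output.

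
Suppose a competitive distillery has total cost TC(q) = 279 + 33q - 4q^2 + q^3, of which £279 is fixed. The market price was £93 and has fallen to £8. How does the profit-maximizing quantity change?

Output falls from 6 to 0 (the firm shuts down)

MC = 33 - 8q + 3q^2; the shutdown threshold is min AVC = £29 (at q = 2).
At P = £93 ≥ min AVC, set P = MC on the rising branch: q = 6.
At P = £8 < min AVC = £29, price no longer covers variable cost at any output, so the firm shuts down: q = 0.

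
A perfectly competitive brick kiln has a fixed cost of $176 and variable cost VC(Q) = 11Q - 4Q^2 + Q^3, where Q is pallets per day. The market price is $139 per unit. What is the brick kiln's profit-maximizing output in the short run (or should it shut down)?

From TC, MC = TC'(Q) = 11 - 8Q + 3Q^2 and AVC = VC/Q = 11 - 4Q + Q^2.
The AVC parabola has its vertex at Q = 4/2 = 2, where AVC = 11 - 4·2 + 2^2 = $7.
Since P = $139 ≥ min AVC = $7, price covers variable cost and the firm should produce.
Solving P = MC: -128 - 8Q + 3Q^2 = 0 ⇒ Q = -16/3 or 8. On the upward-sloping branch, Q* = 8.
Check: AVC at Q = 8 is $43 ≤ P, so revenue covers variable cost.
Profit = P·Q − TC = 139·8 − 520 = $592.

Produce at Q = 8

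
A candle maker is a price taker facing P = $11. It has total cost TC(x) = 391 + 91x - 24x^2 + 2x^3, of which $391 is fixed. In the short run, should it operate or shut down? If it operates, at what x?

Shut down

From TC, MC = TC'(x) = 91 - 48x + 6x^2 and AVC = VC/x = 91 - 24x + 2x^2.
AVC hits its minimum where MC = AVC, at x = 6, giving min AVC = 91 - 24·6 + 2·6^2 = $19.
P = $11 lies below min AVC = $19; no output level covers variable cost.
Best response: produce nothing and absorb the $391 fixed cost.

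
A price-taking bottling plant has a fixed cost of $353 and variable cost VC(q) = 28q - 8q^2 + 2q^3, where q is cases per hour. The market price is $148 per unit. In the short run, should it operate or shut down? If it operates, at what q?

Variable cost is VC = 28q - 8q^2 + 2q^3, so AVC = VC/q = 28 - 8q + 2q^2 and MC = dTC/dq = 28 - 16q + 6q^2.
AVC hits its minimum where MC = AVC, at q = 2, giving min AVC = 28 - 8·2 + 2·2^2 = $20.
P = $148 exceeds min AVC = $20, so the firm stays open.
P = MC gives -120 - 16q + 6q^2 = 0, with roots -10/3 and 6. Take the larger (rising MC): q* = 6.
Check: AVC at q = 6 is $52 ≤ P, so revenue covers variable cost.
Profit = P·q − TC = 148·6 − 665 = $223.

Produce at q = 6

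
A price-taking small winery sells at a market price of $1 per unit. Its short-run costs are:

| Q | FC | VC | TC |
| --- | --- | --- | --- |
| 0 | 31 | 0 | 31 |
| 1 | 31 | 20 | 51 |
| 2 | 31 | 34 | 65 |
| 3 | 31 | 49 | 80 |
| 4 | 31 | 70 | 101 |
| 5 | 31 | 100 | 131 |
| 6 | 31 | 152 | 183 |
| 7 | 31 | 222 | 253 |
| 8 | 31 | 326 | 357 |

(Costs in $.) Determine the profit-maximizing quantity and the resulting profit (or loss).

Q = 0 (shut down); profit = -$31

Tabulate TR − TC: Q=0: -31; Q=1: -50; Q=2: -63; Q=3: -77; Q=4: -97; Q=5: -126; Q=6: -177; Q=7: -246; Q=8: -349.
Profit is highest at Q = 0. Equivalently, the lowest AVC in the table is 49/3 ≈ $16.33 at Q = 3, and P = $1 falls below it — price never covers variable cost, so the firm shuts down and loses only its fixed cost.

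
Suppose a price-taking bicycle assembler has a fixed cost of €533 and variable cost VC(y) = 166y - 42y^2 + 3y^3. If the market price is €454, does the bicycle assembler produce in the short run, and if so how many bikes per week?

Strip out fixed cost: VC = 166y - 42y^2 + 3y^3. Then AVC = 166 - 42y + 3y^2 and MC = 166 - 84y + 9y^2.
AVC is minimized where dAVC/dy = -42 + 6y = 0, at y = 7; min AVC = 166 - 42·7 + 3·7^2 = €19.
Since P = €454 ≥ min AVC = €19, price covers variable cost and the firm should produce.
P = MC gives -288 - 84y + 9y^2 = 0, with roots -8/3 and 12. Take the larger (rising MC): y* = 12.
Check: AVC at y = 12 is €94 ≤ P, so revenue covers variable cost.
Profit = P·y − TC = 454·12 − 1661 = €3787.

Produce at y = 12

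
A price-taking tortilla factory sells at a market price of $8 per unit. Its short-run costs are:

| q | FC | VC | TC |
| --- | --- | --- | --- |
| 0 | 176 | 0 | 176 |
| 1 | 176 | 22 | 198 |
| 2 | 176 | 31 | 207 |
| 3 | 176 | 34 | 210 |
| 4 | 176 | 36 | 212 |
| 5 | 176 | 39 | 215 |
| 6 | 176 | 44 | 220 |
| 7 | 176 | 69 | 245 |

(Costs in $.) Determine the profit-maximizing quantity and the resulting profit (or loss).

Compute π = P·q − TC at each output: q=0: -176; q=1: -190; q=2: -191; q=3: -186; q=4: -180; q=5: -175; q=6: -172; q=7: -189.
Profit is maximized at q = 6. AVC there is 44/6 = $7.33 ≤ P, so producing beats shutting down (which would give -$176).

q = 6; profit = -$172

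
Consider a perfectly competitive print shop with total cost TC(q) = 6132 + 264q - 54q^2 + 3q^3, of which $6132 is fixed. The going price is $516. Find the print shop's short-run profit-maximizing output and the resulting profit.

Profit = -$252 at q = 14

AVC = 264 - 54q + 3q^2; min AVC = $21 at q = 9. Since P = $516 ≥ min AVC, the firm produces.
MC = 264 - 108q + 9q^2. Setting P = MC and taking the root on the rising branch gives q* = 14.
TR = 516·14 = 7224. TC = 6132 + 1344 = 7476. Profit = 7224 − 7476 = -$252.
By producing, the firm covers all variable cost plus $5880 of fixed cost; shutting down would lose the full $6132.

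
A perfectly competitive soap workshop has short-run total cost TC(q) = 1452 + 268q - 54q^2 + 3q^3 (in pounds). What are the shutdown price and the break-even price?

Shutdown price = min AVC. AVC = 268 - 54q + 3q^2, with vertex at q = 9 and minimum £25.
ATC = 1452/q + 268 - 54q + 3q^2. Setting dATC/dq = −1452/q^2 − 54 + 6q = 0 gives q = 11 (since 6·11^3 − 54·11^2 = 1452).
min ATC = 1452/11 + 268 − 54·11 + 3·11^2 = £169. That is the break-even price.
Between these two prices the firm operates at a loss; above £169 it earns a profit.

Shutdown price = £25; break-even price = £169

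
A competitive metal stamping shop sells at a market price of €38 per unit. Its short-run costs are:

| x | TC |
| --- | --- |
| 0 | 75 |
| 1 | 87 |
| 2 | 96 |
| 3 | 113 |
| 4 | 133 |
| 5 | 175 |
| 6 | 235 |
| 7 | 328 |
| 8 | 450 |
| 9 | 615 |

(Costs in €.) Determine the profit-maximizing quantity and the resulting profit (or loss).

x = 4; profit = €19

Profit at each row (π = 38x − TC): x=0: -75; x=1: -49; x=2: -20; x=3: 1; x=4: 19; x=5: 15; x=6: -7; x=7: -62; x=8: -146; x=9: -273.
Profit is maximized at x = 4. AVC there is 58/4 = €14.50 ≤ P, so producing beats shutting down (which would give -€75).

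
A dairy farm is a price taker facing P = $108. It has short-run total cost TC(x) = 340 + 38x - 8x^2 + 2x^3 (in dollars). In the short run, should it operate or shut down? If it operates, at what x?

From TC, MC = TC'(x) = 38 - 16x + 6x^2 and AVC = VC/x = 38 - 8x + 2x^2.
AVC is minimized where dAVC/dx = -8 + 4x = 0, at x = 2; min AVC = 38 - 8·2 + 2·2^2 = $30.
Because $108 ≥ $30, revenue can cover variable cost; the firm operates.
Set P = MC: 108 = 38 - 16x + 6x^2 → -70 - 16x + 6x^2 = 0. The roots are x = -7/3 and x = 5; the profit-maximizing output is on the rising part of MC, so x* = 5.
Check: AVC at x = 5 is $48 ≤ P, so revenue covers variable cost.
Profit = P·x − TC = 108·5 − 580 = -$40, a loss, but smaller than the $340 fixed cost the firm would lose by shutting down.

Produce at x = 5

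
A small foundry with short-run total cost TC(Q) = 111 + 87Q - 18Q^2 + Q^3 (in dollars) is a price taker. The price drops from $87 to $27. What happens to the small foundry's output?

Output falls from 12 to 10

MC = 87 - 36Q + 3Q^2; the shutdown threshold is min AVC = $6 (at Q = 9).
With P = $87 above the shutdown price, P = MC gives Q = 12.
At P = $27 ≥ min AVC, set P = MC: Q = 10. The firm stays open but cuts output.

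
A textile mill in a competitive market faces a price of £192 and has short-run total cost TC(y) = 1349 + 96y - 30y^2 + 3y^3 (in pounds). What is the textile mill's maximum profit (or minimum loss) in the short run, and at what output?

Profit = -£197 at y = 8

AVC = 96 - 30y + 3y^2 has its minimum £21 at y = 5; price £192 clears that bar, so the firm operates.
MC = 96 - 60y + 9y^2. Setting P = MC and taking the root on the rising branch gives y* = 8.
TR = 192·8 = 1536. TC = 1349 + 384 = 1733. Profit = 1536 − 1733 = -£197.
By producing, the firm covers all variable cost plus £1152 of fixed cost; shutting down would lose the full £1349.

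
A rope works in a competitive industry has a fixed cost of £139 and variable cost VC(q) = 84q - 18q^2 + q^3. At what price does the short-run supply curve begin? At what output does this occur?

£3 per unit, at q = 9

The firm shuts down when price falls below the minimum of average variable cost. AVC = VC/q = 84 - 18q + q^2.
At the minimum of AVC, MC = AVC. MC = 84 - 36q + 3q^2; setting MC = AVC gives 2q^2 - 18q = 0, so q = 9. min AVC = 3.
So the shutdown price is £3.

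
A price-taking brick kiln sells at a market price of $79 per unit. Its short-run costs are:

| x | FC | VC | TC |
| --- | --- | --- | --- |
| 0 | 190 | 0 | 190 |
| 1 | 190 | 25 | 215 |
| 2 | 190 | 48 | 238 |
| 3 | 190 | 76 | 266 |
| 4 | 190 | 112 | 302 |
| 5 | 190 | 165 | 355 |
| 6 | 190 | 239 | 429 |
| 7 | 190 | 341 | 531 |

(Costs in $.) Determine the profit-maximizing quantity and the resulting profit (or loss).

Profit at each row (π = 79x − TC): x=0: -190; x=1: -136; x=2: -80; x=3: -29; x=4: 14; x=5: 40; x=6: 45; x=7: 22.
Profit is maximized at x = 6. AVC there is 239/6 = $39.83 ≤ P, so producing beats shutting down (which would give -$190).

x = 6; profit = $45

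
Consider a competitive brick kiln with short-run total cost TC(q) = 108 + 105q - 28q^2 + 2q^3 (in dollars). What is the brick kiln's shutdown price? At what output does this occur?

The shutdown price is the minimum of AVC. VC = 105q - 28q^2 + 2q^3, so AVC = 105 - 28q + 2q^2.
dAVC/dq = -28 + 4q = 0 gives q = 7. min AVC = 105 - 28·7 + 2·7^2 = 7.
So the shutdown price is $7.

$7 per unit, at q = 7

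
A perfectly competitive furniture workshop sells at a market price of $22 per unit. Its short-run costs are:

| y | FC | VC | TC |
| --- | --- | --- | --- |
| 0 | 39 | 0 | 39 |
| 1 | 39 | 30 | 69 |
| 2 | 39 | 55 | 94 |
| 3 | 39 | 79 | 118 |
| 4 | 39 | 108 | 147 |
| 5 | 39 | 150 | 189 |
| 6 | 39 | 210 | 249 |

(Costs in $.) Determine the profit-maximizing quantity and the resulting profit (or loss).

Tabulate TR − TC: y=0: -39; y=1: -47; y=2: -50; y=3: -52; y=4: -59; y=5: -79; y=6: -117.
Profit is highest at y = 0. Equivalently, the lowest AVC in the table is 79/3 ≈ $26.33 at y = 3, and P = $22 falls below it — price never covers variable cost, so the firm shuts down and loses only its fixed cost.

y = 0 (shut down); profit = -$39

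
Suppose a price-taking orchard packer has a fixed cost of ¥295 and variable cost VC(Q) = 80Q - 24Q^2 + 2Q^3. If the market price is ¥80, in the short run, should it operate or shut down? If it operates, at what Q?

Strip out fixed cost: VC = 80Q - 24Q^2 + 2Q^3. Then AVC = 80 - 24Q + 2Q^2 and MC = 80 - 48Q + 6Q^2.
The AVC parabola has its vertex at Q = 24/4 = 6, where AVC = 80 - 24·6 + 2·6^2 = ¥8.
Since P = ¥80 ≥ min AVC = ¥8, price covers variable cost and the firm should produce.
Solving P = MC: -48Q + 6Q^2 = 0 ⇒ Q = 0 or 8. On the upward-sloping branch, Q* = 8.
Check: AVC at Q = 8 is ¥16 ≤ P, so revenue covers variable cost.
Profit = P·Q − TC = 80·8 − 423 = ¥217.

Produce at Q = 8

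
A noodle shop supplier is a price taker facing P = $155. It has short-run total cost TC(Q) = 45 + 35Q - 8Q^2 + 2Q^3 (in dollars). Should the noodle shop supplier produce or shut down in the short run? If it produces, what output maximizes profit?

Strip out fixed cost: VC = 35Q - 8Q^2 + 2Q^3. Then AVC = 35 - 8Q + 2Q^2 and MC = 35 - 16Q + 6Q^2.
AVC hits its minimum where MC = AVC, at Q = 2, giving min AVC = 35 - 8·2 + 2·2^2 = $27.
P = $155 exceeds min AVC = $27, so the firm stays open.
P = MC gives -120 - 16Q + 6Q^2 = 0, with roots -10/3 and 6. Take the larger (rising MC): Q* = 6.
Check: AVC at Q = 6 is $59 ≤ P, so revenue covers variable cost.
Profit = P·Q − TC = 155·6 − 399 = $531.

Produce at Q = 6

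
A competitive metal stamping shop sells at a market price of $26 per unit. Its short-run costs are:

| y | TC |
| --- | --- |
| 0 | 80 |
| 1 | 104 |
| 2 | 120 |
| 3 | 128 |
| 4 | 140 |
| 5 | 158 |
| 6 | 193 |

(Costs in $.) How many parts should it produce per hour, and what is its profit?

y = 5; profit = -$28

Compute π = P·y − TC at each output: y=0: -80; y=1: -78; y=2: -68; y=3: -50; y=4: -36; y=5: -28; y=6: -37.
Profit is maximized at y = 5. AVC there is 78/5 = $15.60 ≤ P, so producing beats shutting down (which would give -$80).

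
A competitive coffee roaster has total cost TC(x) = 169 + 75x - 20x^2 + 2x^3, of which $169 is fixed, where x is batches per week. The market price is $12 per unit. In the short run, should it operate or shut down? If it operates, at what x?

From TC, MC = TC'(x) = 75 - 40x + 6x^2 and AVC = VC/x = 75 - 20x + 2x^2.
The AVC parabola has its vertex at x = 20/4 = 5, where AVC = 75 - 20·5 + 2·5^2 = $25.
Since P = $12 < min AVC = $25, price fails to cover variable cost at any output.
The firm minimizes its loss by shutting down and losing only its fixed cost of $169.

Shut down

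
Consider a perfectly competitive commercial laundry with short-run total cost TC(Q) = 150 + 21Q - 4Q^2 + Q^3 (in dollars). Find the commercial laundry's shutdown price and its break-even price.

Shutdown price = $17; break-even price = $56

Shutdown price = min AVC. AVC = 21 - 4Q + Q^2, with vertex at Q = 2 and minimum $17.
ATC = 150/Q + 21 - 4Q + Q^2. Setting dATC/dQ = −150/Q^2 − 4 + 2Q = 0 gives Q = 5 (since 2·5^3 − 4·5^2 = 150).
min ATC = 150/5 + 21 − 4·5 + 5^2 = $56. That is the break-even price.
For $17 ≤ P < $56 the firm produces at a loss; below $17 it shuts down.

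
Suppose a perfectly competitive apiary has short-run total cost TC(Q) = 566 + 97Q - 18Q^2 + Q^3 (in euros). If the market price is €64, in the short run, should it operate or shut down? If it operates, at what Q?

Variable cost is VC = 97Q - 18Q^2 + Q^3, so AVC = VC/Q = 97 - 18Q + Q^2 and MC = dTC/dQ = 97 - 36Q + 3Q^2.
The AVC parabola has its vertex at Q = 18/2 = 9, where AVC = 97 - 18·9 + 9^2 = €16.
Since P = €64 ≥ min AVC = €16, price covers variable cost and the firm should produce.
Solving P = MC: 33 - 36Q + 3Q^2 = 0 ⇒ Q = 1 or 11. On the upward-sloping branch, Q* = 11.
Check: AVC at Q = 11 is €20 ≤ P, so revenue covers variable cost.
Profit = P·Q − TC = 64·11 − 786 = -€82, a loss, but smaller than the €566 fixed cost the firm would lose by shutting down.

Produce at Q = 11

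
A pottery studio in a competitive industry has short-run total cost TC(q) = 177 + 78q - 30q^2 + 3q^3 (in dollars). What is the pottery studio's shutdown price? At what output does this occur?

$3 per unit, at q = 5

The firm shuts down when price falls below the minimum of average variable cost. AVC = VC/q = 78 - 30q + 3q^2.
dAVC/dq = -30 + 6q = 0 gives q = 5. min AVC = 78 - 30·5 + 3·5^2 = 3.
So the shutdown price is $3.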